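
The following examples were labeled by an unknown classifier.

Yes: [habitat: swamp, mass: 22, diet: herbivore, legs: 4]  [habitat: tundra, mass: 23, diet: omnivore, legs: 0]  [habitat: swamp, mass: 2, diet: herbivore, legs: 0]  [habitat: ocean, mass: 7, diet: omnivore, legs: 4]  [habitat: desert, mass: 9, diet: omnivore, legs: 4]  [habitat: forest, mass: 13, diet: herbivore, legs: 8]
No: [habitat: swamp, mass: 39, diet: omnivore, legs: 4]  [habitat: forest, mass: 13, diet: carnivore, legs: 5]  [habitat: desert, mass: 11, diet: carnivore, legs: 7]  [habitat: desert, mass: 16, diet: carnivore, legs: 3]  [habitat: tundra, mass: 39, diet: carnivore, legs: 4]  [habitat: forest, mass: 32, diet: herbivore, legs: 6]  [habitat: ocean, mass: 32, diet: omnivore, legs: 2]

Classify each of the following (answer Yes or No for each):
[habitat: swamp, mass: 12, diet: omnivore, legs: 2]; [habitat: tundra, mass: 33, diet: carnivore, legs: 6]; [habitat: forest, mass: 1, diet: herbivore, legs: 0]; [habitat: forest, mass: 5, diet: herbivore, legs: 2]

Yes, No, Yes, Yes

One predicate separates the groups cleanly: legs is even AND mass ≤ 23.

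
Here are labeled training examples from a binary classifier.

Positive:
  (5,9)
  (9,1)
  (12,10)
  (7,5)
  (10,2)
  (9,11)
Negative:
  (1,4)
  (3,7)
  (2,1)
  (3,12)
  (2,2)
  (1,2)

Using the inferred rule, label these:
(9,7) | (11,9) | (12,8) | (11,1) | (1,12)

Positive, Positive, Positive, Positive, Negative

A rule that fits every label: first ≥ 4 — true of each 'Positive' example, false of each 'Negative' one.
(9,7): Positive (first 9).
(11,9): Positive (first 11).
(12,8): Positive (first 12).
(11,1): Positive (first 11).
(1,12): Negative (first 1).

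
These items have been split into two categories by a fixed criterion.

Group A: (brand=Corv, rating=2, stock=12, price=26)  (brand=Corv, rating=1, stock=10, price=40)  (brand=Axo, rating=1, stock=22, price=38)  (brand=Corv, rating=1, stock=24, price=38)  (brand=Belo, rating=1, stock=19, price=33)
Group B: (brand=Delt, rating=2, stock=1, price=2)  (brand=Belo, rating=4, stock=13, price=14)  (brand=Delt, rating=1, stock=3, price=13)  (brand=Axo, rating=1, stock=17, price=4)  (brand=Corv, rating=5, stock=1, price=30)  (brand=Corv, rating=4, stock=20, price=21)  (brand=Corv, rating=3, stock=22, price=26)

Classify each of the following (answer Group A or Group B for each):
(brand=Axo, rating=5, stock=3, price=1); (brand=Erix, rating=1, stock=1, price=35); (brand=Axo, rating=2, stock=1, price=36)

The common property of the 'Group A' items is: price ≥ 14 AND rating ≤ 2. No 'Group B' item has it.
Group B: (brand=Axo, rating=5, stock=3, price=1), since price = 1, rating = 5. Group A: (brand=Erix, rating=1, stock=1, price=35), since price = 35, rating = 1. Group A: (brand=Axo, rating=2, stock=1, price=36), since price = 36, rating = 2.

Group B, Group A, Group A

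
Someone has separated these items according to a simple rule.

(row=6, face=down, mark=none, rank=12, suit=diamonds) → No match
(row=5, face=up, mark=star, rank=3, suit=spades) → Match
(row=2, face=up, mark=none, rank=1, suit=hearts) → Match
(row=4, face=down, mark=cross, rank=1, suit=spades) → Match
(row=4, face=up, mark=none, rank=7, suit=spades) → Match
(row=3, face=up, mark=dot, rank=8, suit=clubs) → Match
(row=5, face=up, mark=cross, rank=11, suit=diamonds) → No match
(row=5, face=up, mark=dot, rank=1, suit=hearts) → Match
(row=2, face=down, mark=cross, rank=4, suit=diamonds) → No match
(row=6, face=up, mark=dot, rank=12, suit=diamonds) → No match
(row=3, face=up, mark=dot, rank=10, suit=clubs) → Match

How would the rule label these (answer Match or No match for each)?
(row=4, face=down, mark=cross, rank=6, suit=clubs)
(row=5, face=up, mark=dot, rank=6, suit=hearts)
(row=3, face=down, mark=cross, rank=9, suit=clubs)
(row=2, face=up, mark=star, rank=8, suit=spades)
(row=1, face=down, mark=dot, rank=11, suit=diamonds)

Match, Match, Match, Match, No match

Rule: suit is not diamonds. This holds for each 'Match' example and fails for each 'No match' one.
(row=4, face=down, mark=cross, rank=6, suit=clubs) — suit is clubs, hence Match.
(row=5, face=up, mark=dot, rank=6, suit=hearts) — suit is hearts, hence Match.
(row=3, face=down, mark=cross, rank=9, suit=clubs) — suit is clubs, hence Match.
(row=2, face=up, mark=star, rank=8, suit=spades) — suit is spades, hence Match.
(row=1, face=down, mark=dot, rank=11, suit=diamonds) — suit is diamonds, hence No match.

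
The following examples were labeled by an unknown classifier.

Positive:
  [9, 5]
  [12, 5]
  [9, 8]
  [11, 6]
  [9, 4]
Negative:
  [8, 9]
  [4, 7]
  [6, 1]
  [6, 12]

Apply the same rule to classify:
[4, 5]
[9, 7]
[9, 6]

One predicate separates the groups cleanly: first ≥ 9.
[4, 5]: first 4, lacks this property → Negative. [9, 7]: first 9, meets the rule → Positive. [9, 6]: first 9, meets the rule → Positive.

Negative, Positive, Positive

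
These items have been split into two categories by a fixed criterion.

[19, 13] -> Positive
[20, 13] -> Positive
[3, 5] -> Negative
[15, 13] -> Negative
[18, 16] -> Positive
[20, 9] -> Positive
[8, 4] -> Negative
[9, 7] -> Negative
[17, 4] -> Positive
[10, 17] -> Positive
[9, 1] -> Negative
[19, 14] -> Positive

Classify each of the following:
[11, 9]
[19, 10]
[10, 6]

Negative, Positive, Negative

All 'Positive' examples share one property — max ≥ 16 — and every 'Negative' example lacks it.
[11, 9] — max 11, hence Negative.
[19, 10] — max 19, hence Positive.
[10, 6] — max 10, hence Negative.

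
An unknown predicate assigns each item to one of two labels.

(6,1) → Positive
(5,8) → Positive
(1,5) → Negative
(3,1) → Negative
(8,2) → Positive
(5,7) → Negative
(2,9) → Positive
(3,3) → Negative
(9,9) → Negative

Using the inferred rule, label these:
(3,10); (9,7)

The simplest hypothesis consistent with all the labels is: product is even.

Positive, Negative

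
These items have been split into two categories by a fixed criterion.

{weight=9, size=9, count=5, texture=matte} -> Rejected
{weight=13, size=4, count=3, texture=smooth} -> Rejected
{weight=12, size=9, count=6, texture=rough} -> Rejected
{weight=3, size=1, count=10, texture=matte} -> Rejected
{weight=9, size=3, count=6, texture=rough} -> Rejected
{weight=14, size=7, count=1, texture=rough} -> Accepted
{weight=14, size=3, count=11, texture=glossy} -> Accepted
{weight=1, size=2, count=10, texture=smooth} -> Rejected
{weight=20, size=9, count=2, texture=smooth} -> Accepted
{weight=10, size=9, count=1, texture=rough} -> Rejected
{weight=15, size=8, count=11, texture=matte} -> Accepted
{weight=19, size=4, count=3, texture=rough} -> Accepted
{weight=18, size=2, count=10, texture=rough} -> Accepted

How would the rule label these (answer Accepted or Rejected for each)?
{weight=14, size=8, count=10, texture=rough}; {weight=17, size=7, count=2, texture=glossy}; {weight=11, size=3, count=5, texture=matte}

Every 'Accepted' example satisfies: weight ≥ 14. None of the 'Rejected' examples do.
{weight=14, size=8, count=10, texture=rough}: Accepted (weight = 14). {weight=17, size=7, count=2, texture=glossy}: Accepted (weight = 17). {weight=11, size=3, count=5, texture=matte}: Rejected (weight = 11).

Accepted, Accepted, Rejected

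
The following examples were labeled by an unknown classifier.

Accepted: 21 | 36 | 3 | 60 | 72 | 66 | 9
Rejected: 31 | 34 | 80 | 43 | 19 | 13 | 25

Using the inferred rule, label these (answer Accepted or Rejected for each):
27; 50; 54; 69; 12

The common property of the 'Accepted' items is: multiple of 3. No 'Rejected' item has it.
27: 27 = 3·9 — satisfies this, so Accepted. 50: 50 = 3·16 + 2 — fails the rule, so Rejected. 54: 54 = 3·18 — satisfies this, so Accepted. 69: 69 = 3·23 — satisfies this, so Accepted. 12: 12 = 3·4 — satisfies this, so Accepted.

Accepted, Rejected, Accepted, Accepted, Accepted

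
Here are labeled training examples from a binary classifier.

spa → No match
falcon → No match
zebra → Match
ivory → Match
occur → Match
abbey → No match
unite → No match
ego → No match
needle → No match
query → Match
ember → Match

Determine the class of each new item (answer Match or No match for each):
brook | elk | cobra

Comparing the two groups points to one rule — contains 'r'.
brook: Match (has 'r').
elk: No match (no 'r').
cobra: Match (has 'r').

Match, No match, Match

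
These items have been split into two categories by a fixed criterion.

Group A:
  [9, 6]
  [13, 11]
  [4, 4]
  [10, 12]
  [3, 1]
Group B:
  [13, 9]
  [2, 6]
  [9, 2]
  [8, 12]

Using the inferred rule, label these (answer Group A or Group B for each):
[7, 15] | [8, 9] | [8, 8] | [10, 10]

Group B, Group A, Group A, Group A

The classifier is using: |first − second| ≤ 3.
[7, 15]: |7−15| = 8, doesn't qualify → Group B.
[8, 9]: |8−9| = 1, satisfies this → Group A.
[8, 8]: |8−8| = 0, satisfies this → Group A.
[10, 10]: |10−10| = 0, satisfies this → Group A.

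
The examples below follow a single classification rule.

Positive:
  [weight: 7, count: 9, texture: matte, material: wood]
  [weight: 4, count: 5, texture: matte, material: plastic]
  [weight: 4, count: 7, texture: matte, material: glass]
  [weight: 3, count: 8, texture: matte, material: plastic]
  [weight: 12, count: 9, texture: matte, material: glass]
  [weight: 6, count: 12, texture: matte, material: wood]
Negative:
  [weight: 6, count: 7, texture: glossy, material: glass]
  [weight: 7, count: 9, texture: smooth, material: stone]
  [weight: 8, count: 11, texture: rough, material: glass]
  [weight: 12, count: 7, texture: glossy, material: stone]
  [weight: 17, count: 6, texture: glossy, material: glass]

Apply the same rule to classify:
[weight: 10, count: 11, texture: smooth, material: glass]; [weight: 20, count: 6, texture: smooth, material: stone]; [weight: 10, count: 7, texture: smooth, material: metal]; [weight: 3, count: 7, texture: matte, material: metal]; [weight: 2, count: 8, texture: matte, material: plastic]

Negative, Negative, Negative, Positive, Positive

The pattern is that an item is 'Positive' exactly when: texture is matte.
[weight: 10, count: 11, texture: smooth, material: glass]: texture is smooth — doesn't match, so Negative.
[weight: 20, count: 6, texture: smooth, material: stone]: texture is smooth — doesn't match, so Negative.
[weight: 10, count: 7, texture: smooth, material: metal]: texture is smooth — doesn't match, so Negative.
[weight: 3, count: 7, texture: matte, material: metal]: texture is matte — satisfies this, so Positive.
[weight: 2, count: 8, texture: matte, material: plastic]: texture is matte — satisfies this, so Positive.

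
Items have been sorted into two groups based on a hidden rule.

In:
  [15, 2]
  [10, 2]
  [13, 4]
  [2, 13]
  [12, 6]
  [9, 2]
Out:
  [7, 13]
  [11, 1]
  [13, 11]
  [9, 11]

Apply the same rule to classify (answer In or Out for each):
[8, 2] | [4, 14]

Looking at the examples, the only property every 'In' case has and every 'Out' case lacks is: product is even.

In, In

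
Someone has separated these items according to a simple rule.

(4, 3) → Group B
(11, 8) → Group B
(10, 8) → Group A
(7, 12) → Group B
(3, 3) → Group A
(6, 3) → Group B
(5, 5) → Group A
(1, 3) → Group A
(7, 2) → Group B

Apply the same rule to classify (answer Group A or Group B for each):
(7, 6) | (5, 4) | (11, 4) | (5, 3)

Group B, Group B, Group B, Group A

A rule that fits every label: sum is even — true of each 'Group A' example, false of each 'Group B' one.
(7, 6) → 7+6 = 13 → Group B. (5, 4) → 5+4 = 9 → Group B. (11, 4) → 11+4 = 15 → Group B. (5, 3) → 5+3 = 8 → Group A.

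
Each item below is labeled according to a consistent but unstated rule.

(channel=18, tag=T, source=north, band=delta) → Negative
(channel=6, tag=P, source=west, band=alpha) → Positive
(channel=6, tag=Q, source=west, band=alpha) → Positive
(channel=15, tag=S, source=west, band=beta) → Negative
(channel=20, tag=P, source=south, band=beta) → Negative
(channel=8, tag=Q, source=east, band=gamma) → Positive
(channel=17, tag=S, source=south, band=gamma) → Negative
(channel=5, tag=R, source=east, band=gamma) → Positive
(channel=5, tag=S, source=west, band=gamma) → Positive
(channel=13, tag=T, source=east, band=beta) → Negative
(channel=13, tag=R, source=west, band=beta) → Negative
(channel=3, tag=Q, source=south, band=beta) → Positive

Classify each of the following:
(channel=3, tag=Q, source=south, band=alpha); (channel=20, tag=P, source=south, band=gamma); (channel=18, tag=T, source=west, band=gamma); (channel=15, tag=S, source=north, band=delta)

The classifier is using: channel ≤ 8.
(channel=3, tag=Q, source=south, band=alpha) → channel = 3 → Positive. (channel=20, tag=P, source=south, band=gamma) → channel = 20 → Negative. (channel=18, tag=T, source=west, band=gamma) → channel = 18 → Negative. (channel=15, tag=S, source=north, band=delta) → channel = 15 → Negative.

Positive, Negative, Negative, Negative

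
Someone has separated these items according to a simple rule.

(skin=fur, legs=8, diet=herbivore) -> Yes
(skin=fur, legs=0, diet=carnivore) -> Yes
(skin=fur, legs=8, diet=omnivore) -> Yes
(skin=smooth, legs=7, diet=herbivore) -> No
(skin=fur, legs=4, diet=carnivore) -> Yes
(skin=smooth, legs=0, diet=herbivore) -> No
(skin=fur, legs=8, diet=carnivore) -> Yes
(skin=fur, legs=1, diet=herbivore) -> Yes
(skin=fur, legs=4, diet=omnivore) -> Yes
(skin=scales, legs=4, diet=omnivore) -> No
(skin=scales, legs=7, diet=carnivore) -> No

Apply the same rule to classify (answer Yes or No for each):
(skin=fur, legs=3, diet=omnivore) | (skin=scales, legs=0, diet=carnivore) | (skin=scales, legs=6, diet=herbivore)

Yes, No, No

The classifier is using: skin is fur.
(skin=fur, legs=3, diet=omnivore): Yes (skin is fur).
(skin=scales, legs=0, diet=carnivore): No (skin is scales).
(skin=scales, legs=6, diet=herbivore): No (skin is scales).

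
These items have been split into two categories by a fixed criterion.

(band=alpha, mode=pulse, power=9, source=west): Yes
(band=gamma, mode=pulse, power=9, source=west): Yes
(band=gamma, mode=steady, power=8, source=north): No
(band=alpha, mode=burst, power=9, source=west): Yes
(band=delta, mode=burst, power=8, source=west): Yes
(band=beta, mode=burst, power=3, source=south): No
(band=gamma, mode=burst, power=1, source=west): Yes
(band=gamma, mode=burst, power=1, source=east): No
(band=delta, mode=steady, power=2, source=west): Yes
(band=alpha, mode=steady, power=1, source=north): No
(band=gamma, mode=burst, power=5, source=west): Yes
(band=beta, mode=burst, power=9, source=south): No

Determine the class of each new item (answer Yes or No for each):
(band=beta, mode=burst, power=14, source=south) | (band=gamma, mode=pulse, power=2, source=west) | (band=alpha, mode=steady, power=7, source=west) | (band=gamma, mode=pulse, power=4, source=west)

A rule that fits every label: source is west — true of each 'Yes' example, false of each 'No' one.
(band=beta, mode=burst, power=14, source=south): No (source is south).
(band=gamma, mode=pulse, power=2, source=west): Yes (source is west).
(band=alpha, mode=steady, power=7, source=west): Yes (source is west).
(band=gamma, mode=pulse, power=4, source=west): Yes (source is west).

No, Yes, Yes, Yes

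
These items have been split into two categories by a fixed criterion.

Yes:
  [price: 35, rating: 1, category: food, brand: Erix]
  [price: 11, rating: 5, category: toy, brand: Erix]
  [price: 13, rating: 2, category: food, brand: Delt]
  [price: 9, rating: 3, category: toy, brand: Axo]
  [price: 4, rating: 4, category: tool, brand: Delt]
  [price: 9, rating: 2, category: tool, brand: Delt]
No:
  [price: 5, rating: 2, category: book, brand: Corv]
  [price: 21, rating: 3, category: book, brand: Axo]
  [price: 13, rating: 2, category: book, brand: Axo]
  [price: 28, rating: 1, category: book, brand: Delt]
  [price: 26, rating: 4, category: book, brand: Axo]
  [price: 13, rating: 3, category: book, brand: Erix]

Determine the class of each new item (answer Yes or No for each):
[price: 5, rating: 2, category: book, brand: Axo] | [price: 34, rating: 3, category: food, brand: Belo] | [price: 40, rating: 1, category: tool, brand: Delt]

No, Yes, Yes

Every 'Yes' example satisfies: category is not book. None of the 'No' examples do.
[price: 5, rating: 2, category: book, brand: Axo]: No (category is book).
[price: 34, rating: 3, category: food, brand: Belo]: Yes (category is food).
[price: 40, rating: 1, category: tool, brand: Delt]: Yes (category is tool).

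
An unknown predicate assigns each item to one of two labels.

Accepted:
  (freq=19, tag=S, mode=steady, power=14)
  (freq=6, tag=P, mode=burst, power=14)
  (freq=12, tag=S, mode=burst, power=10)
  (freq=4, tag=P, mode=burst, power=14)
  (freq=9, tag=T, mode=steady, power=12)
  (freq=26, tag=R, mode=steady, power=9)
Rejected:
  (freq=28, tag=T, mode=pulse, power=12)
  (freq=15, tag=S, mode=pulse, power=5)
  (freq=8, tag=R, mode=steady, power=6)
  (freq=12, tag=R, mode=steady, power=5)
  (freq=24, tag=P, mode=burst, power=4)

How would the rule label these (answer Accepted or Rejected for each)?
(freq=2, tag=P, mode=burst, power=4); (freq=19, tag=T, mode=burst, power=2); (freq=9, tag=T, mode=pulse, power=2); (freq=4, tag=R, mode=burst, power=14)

Rejected, Rejected, Rejected, Accepted

The rule appears to be: power ≥ 9 AND freq ≤ 26.
(freq=2, tag=P, mode=burst, power=4): Rejected (power = 4, freq = 2). (freq=19, tag=T, mode=burst, power=2): Rejected (power = 2, freq = 19). (freq=9, tag=T, mode=pulse, power=2): Rejected (power = 2, freq = 9). (freq=4, tag=R, mode=burst, power=14): Accepted (power = 14, freq = 4).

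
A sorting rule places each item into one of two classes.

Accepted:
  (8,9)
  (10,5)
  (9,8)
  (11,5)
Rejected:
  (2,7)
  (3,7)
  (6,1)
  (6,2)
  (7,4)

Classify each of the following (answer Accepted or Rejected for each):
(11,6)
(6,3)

Accepted, Rejected

One predicate separates the groups cleanly: sum ≥ 15.
(11,6) → 11+6 = 17 → Accepted.
(6,3) → 6+3 = 9 → Rejected.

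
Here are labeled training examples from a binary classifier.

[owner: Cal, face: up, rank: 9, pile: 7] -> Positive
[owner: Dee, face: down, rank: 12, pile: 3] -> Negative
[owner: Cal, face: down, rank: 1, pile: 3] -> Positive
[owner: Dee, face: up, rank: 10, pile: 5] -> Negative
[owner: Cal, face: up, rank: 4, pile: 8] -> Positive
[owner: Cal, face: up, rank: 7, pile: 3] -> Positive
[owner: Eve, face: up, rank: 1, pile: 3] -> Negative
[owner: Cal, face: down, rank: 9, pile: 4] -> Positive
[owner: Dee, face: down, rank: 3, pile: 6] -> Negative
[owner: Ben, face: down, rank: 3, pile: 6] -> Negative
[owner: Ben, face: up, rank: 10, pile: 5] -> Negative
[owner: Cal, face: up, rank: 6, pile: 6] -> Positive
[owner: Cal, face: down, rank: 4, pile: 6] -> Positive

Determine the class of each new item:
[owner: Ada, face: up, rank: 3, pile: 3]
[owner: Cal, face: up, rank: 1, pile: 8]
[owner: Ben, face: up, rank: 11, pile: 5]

The common property of the 'Positive' items is: owner is Cal. No 'Negative' item has it.

Negative, Positive, Negative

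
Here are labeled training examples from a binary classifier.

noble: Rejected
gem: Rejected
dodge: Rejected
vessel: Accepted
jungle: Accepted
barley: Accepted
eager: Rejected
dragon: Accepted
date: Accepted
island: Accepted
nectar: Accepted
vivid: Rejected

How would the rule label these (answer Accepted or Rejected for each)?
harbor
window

Accepted, Accepted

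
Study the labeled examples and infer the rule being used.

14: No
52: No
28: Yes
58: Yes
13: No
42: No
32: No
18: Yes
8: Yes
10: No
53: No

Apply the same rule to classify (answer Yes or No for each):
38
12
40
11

Yes, No, No, No

Checking candidate rules against both groups, what survives is: ends in digit 8.
38 — last digit 8, hence Yes.
12 — last digit 2, hence No.
40 — last digit 0, hence No.
11 — last digit 1, hence No.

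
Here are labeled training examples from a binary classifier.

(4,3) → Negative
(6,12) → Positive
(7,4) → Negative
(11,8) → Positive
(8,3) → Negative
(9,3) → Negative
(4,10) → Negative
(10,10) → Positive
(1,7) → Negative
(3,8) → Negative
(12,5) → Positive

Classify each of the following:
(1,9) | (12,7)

Negative, Positive

The rule appears to be: sum ≥ 17.
Negative: (1,9), since 1+9 = 10. Positive: (12,7), since 12+7 = 19.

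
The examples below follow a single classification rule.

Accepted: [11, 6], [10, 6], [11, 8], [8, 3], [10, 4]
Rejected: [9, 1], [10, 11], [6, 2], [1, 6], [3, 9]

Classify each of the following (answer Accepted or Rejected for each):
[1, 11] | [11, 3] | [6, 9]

Rejected, Accepted, Rejected

The simplest hypothesis consistent with all the labels is: first > second AND sum ≥ 11.
Rejected: [1, 11], since 1 < 11, 1+11 = 12. Accepted: [11, 3], since 11 > 3, 11+3 = 14. Rejected: [6, 9], since 6 < 9, 6+9 = 15.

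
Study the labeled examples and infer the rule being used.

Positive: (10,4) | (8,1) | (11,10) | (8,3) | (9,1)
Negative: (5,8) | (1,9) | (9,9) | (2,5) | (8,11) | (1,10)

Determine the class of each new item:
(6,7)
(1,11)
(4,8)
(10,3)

Negative, Negative, Negative, Positive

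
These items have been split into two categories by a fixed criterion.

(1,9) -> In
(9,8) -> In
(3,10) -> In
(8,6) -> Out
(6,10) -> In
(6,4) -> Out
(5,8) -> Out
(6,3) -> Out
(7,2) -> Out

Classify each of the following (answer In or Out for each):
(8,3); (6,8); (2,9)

Out, Out, In

The simplest hypothesis consistent with all the labels is: max ≥ 9.
(8,3): max 8 — doesn't match, so Out.
(6,8): max 8 — doesn't match, so Out.
(2,9): max 9 — checks out, so In.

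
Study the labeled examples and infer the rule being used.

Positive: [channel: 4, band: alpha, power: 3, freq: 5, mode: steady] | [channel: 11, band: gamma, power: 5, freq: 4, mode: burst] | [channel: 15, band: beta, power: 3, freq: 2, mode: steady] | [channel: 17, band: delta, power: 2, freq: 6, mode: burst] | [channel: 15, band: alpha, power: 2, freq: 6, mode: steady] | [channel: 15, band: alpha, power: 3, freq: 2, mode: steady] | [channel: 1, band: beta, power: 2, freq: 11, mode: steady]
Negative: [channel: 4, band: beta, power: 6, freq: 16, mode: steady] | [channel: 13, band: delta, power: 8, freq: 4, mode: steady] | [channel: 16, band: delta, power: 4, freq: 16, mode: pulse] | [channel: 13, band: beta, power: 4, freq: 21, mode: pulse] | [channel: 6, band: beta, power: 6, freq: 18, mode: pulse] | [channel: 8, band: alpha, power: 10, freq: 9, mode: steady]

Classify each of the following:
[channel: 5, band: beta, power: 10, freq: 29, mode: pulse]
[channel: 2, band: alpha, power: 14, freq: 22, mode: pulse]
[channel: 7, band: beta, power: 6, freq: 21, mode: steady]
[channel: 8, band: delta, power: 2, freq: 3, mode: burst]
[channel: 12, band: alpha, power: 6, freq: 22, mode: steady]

Negative, Negative, Negative, Positive, Negative

'Positive' ⟺ power ≤ 5 AND freq ≤ 11.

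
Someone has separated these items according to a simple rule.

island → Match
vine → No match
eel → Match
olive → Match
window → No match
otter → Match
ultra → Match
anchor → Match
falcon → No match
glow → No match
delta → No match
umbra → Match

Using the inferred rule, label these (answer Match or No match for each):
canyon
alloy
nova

The common property of the 'Match' items is: starts with a vowel. No 'No match' item has it.

No match, Match, No match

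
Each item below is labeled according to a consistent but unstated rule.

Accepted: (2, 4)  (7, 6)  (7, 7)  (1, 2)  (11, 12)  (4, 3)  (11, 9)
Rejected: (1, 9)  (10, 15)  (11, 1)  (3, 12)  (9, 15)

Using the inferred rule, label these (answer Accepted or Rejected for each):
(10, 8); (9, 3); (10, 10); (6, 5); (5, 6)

Accepted, Rejected, Accepted, Accepted, Accepted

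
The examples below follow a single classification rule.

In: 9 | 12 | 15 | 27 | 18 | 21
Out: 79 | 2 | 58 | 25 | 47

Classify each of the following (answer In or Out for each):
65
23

Out, Out

The distinguishing property — multiple of 3 — holds for all the 'In' cases and none of the 'Out' cases.
65 → 65 = 3·21 + 2 → Out. 23 → 23 = 3·7 + 2 → Out.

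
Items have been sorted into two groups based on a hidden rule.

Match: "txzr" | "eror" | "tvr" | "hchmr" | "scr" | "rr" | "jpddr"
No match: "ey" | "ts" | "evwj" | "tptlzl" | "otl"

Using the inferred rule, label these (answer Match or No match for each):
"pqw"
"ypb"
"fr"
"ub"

The distinguishing property — contains 'r' — holds for all the 'Match' cases and none of the 'No match' cases.
"pqw": No match (no 'r').
"ypb": No match (no 'r').
"fr": Match (has 'r').
"ub": No match (no 'r').

No match, No match, Match, No match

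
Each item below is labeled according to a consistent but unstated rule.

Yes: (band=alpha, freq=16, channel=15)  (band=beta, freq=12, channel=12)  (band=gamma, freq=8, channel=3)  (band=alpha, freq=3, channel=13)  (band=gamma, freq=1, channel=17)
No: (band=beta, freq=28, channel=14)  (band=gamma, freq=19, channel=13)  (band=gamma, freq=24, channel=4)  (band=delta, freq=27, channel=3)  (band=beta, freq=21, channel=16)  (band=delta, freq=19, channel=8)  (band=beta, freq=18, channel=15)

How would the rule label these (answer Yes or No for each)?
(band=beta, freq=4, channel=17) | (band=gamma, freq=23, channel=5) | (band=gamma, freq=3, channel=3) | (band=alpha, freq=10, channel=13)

Yes, No, Yes, Yes

The pattern is that an item is 'Yes' exactly when: freq ≤ 16.
(band=beta, freq=4, channel=17): Yes (freq = 4).
(band=gamma, freq=23, channel=5): No (freq = 23).
(band=gamma, freq=3, channel=3): Yes (freq = 3).
(band=alpha, freq=10, channel=13): Yes (freq = 10).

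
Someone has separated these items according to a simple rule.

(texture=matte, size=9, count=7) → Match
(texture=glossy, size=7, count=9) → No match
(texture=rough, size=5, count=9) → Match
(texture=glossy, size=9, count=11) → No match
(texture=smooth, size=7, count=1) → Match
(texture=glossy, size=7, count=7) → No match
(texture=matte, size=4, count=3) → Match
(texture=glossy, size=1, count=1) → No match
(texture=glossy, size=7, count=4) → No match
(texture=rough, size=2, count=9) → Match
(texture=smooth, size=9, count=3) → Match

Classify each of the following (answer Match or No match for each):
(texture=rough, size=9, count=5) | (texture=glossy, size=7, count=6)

The common property of the 'Match' items is: texture is not glossy. No 'No match' item has it.
Match: (texture=rough, size=9, count=5), since texture is rough. No match: (texture=glossy, size=7, count=6), since texture is glossy.

Match, No match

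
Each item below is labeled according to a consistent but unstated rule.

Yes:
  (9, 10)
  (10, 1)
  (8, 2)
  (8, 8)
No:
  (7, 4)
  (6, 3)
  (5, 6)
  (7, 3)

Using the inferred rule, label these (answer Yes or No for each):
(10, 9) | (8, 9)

The pattern is that an item is 'Yes' exactly when: first ≥ 8.
(10, 9) → first 10 → Yes. (8, 9) → first 8 → Yes.

Yes, Yes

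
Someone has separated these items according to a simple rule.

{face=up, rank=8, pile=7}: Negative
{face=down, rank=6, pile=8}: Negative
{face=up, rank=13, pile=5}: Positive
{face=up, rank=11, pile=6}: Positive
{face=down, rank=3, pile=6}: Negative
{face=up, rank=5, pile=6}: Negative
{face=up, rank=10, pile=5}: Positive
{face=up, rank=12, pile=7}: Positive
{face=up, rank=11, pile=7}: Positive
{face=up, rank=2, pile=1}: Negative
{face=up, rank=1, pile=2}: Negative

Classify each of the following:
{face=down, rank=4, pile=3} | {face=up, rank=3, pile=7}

The rule appears to be: rank ≥ 10.
{face=down, rank=4, pile=3}: rank = 4, does not fit → Negative. {face=up, rank=3, pile=7}: rank = 3, does not fit → Negative.

Negative, Negative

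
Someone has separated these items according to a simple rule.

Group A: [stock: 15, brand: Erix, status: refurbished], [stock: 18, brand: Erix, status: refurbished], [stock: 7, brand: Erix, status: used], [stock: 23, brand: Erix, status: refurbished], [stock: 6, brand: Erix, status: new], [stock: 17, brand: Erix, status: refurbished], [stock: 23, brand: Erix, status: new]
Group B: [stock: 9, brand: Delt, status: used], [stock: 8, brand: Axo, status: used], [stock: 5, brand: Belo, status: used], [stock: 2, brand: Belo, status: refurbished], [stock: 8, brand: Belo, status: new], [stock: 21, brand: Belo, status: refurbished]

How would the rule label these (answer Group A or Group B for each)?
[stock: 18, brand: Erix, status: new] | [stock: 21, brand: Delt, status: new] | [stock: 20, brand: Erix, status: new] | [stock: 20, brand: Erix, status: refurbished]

Group A, Group B, Group A, Group A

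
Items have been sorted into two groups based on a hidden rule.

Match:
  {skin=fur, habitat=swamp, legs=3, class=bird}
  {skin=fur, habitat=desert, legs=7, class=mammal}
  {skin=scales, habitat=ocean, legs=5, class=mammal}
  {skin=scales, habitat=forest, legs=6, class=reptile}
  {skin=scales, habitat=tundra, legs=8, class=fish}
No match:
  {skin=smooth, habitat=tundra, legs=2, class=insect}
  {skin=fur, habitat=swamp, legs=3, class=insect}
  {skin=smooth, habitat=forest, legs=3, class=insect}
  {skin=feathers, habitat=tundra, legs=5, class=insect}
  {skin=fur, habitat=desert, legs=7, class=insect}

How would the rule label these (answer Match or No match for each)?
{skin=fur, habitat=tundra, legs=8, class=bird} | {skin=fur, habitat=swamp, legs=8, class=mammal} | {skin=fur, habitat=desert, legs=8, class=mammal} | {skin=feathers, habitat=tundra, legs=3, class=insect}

Match, Match, Match, No match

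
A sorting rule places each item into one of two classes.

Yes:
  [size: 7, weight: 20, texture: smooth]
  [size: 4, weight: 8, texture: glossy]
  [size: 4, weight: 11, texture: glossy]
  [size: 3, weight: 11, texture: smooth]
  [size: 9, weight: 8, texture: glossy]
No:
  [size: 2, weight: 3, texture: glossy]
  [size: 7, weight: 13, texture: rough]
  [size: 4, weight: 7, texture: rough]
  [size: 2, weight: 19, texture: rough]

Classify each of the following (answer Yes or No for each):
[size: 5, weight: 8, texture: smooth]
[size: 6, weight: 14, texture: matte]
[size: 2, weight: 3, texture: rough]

Yes, Yes, No

The distinguishing property — texture is not rough AND size ≥ 3 — holds for all the 'Yes' cases and none of the 'No' cases.
[size: 5, weight: 8, texture: smooth]: Yes (texture is smooth, size = 5). [size: 6, weight: 14, texture: matte]: Yes (texture is matte, size = 6). [size: 2, weight: 3, texture: rough]: No (texture is rough, size = 2).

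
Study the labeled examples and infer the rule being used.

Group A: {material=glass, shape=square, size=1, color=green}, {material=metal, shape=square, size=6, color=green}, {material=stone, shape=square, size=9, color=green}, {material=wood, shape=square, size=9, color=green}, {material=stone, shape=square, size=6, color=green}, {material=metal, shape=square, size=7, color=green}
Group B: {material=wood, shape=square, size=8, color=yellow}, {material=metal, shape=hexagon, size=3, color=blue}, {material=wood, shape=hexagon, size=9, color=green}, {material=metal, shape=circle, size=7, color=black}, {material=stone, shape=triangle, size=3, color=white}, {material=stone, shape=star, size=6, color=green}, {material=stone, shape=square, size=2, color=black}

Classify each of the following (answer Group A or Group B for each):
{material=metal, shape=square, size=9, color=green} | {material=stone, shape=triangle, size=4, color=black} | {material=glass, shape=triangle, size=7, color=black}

Every 'Group A' example satisfies: shape is square AND color is green. None of the 'Group B' examples do.
{material=metal, shape=square, size=9, color=green}: shape is square, color is green — meets the rule, so Group A. {material=stone, shape=triangle, size=4, color=black}: shape is triangle, color is black — doesn't qualify, so Group B. {material=glass, shape=triangle, size=7, color=black}: shape is triangle, color is black — doesn't qualify, so Group B.

Group A, Group B, Group B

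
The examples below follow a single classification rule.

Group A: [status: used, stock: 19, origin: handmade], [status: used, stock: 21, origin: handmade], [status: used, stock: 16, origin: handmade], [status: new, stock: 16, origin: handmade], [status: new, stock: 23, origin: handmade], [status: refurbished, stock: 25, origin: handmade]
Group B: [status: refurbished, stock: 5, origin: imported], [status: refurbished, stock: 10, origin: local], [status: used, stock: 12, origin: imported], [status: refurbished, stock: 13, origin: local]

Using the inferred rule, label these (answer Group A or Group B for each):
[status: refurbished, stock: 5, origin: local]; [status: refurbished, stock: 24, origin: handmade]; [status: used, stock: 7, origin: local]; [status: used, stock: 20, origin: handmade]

All 'Group A' examples share one property — origin is handmade — and every 'Group B' example lacks it.

Group B, Group A, Group B, Group A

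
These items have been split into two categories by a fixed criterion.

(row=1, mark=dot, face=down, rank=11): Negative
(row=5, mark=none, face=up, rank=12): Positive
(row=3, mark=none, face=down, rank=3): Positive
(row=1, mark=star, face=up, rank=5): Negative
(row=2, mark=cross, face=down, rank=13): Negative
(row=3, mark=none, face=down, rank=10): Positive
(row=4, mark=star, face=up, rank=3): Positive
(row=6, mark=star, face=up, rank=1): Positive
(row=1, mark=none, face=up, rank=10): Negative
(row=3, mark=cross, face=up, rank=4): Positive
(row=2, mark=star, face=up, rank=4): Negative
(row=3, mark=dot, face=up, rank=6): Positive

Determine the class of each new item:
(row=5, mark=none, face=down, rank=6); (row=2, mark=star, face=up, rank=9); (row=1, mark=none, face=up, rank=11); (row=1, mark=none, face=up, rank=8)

Positive, Negative, Negative, Negative

The simplest hypothesis consistent with all the labels is: row ≥ 3.
(row=5, mark=none, face=down, rank=6): Positive (row = 5).
(row=2, mark=star, face=up, rank=9): Negative (row = 2).
(row=1, mark=none, face=up, rank=11): Negative (row = 1).
(row=1, mark=none, face=up, rank=8): Negative (row = 1).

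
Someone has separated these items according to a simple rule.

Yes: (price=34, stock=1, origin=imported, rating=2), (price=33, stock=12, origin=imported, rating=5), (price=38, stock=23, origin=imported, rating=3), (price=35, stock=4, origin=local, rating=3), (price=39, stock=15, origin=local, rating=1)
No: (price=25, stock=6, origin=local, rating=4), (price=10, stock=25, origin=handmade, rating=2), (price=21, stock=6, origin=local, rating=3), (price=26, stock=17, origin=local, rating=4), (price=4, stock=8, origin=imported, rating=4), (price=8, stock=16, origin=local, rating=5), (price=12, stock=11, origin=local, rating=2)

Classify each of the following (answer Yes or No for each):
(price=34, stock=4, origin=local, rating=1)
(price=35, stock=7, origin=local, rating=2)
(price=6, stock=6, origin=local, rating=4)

The classifier is using: price ≥ 33.
(price=34, stock=4, origin=local, rating=1) → price = 34 → Yes. (price=35, stock=7, origin=local, rating=2) → price = 35 → Yes. (price=6, stock=6, origin=local, rating=4) → price = 6 → No.

Yes, Yes, No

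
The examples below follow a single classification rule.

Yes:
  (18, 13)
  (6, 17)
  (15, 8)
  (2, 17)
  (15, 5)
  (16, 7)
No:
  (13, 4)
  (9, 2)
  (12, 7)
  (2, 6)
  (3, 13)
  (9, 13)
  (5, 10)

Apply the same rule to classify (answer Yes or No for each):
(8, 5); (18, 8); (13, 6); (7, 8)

No, Yes, No, No

The simplest hypothesis consistent with all the labels is: max ≥ 15.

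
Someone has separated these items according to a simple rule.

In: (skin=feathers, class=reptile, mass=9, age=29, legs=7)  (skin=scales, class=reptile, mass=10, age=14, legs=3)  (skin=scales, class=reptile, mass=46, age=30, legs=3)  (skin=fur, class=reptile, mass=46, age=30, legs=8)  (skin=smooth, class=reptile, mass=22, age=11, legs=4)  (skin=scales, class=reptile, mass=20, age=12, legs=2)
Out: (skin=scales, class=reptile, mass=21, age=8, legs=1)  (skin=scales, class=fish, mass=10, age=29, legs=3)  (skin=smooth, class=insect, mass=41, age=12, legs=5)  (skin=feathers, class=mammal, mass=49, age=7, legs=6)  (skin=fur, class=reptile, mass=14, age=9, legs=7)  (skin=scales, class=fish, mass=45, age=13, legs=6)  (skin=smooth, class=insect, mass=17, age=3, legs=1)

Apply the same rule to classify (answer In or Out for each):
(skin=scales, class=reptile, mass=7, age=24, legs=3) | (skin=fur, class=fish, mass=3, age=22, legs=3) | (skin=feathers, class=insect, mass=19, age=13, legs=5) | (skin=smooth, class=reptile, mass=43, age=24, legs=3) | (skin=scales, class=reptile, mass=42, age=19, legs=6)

The rule appears to be: class is reptile AND age ≥ 11.
(skin=scales, class=reptile, mass=7, age=24, legs=3) — class is reptile, age = 24, hence In.
(skin=fur, class=fish, mass=3, age=22, legs=3) — class is fish, age = 22, hence Out.
(skin=feathers, class=insect, mass=19, age=13, legs=5) — class is insect, age = 13, hence Out.
(skin=smooth, class=reptile, mass=43, age=24, legs=3) — class is reptile, age = 24, hence In.
(skin=scales, class=reptile, mass=42, age=19, legs=6) — class is reptile, age = 19, hence In.

In, Out, Out, In, In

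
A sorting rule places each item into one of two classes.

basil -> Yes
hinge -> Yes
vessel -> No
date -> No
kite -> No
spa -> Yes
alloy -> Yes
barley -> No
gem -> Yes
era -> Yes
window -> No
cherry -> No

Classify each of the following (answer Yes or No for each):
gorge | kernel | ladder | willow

Yes, No, No, No

A rule that fits every label: odd length — true of each 'Yes' example, false of each 'No' one.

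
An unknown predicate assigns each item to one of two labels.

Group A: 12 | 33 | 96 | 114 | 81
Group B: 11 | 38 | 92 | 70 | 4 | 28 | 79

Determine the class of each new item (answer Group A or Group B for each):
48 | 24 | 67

Group A, Group A, Group B

The simplest hypothesis consistent with all the labels is: multiple of 3.
48 — 48 = 3·16, hence Group A.
24 — 24 = 3·8, hence Group A.
67 — 67 = 3·22 + 1, hence Group B.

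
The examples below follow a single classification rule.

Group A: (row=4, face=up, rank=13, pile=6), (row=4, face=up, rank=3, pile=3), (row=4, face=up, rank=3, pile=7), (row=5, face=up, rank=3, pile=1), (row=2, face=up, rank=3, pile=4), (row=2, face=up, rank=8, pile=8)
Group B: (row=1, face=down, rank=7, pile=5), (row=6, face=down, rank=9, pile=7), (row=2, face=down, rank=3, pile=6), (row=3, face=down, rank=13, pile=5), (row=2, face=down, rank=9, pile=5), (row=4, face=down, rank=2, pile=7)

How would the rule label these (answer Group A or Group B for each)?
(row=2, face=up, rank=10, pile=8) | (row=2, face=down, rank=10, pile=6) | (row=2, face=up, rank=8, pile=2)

Group A, Group B, Group A

The common property of the 'Group A' items is: face is up. No 'Group B' item has it.
(row=2, face=up, rank=10, pile=8) — face is up, hence Group A. (row=2, face=down, rank=10, pile=6) — face is down, hence Group B. (row=2, face=up, rank=8, pile=2) — face is up, hence Group A.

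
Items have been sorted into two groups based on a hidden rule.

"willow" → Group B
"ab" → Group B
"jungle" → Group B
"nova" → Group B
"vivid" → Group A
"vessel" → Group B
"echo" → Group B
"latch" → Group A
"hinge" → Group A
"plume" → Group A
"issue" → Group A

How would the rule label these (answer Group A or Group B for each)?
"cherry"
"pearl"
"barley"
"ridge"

Group B, Group A, Group B, Group A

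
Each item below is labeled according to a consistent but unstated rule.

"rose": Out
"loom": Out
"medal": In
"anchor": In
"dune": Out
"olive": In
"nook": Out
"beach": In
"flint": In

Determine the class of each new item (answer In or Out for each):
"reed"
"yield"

Out, In

One predicate separates the groups cleanly: length ≥ 5.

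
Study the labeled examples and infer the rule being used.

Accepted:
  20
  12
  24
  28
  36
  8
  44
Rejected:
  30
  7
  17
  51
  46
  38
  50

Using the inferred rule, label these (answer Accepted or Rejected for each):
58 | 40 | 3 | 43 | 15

Rejected, Accepted, Rejected, Rejected, Rejected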